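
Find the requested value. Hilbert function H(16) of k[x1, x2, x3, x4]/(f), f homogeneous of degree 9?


C(19,3)-C(10,3)=969-120=849


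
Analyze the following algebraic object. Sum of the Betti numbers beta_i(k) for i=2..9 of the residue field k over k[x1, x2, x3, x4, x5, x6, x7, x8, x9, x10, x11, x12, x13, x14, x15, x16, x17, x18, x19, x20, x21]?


Koszul resolution: beta_i(k)=C(n,i), n=21
C(21,2)=210, C(21,3)=1330, C(21,4)=5985, C(21,5)=20349, C(21,6)=54264, C(21,7)=116280, C(21,8)=203490, C(21,9)=293930
Sum=695838


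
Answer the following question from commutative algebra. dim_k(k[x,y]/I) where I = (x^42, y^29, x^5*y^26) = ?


k[x,y]/I, I = (x^42, y^29, x^5*y^26)
Rect: 42x29=1218. Corner: (42-5)x(29-26)=111.
dim = 1218-111 = 1107


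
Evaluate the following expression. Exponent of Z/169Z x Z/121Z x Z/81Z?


Exponent = lcm of the cyclic orders; pairwise coprime => product.
13^2*11^2*3^4=169*121*81=1656369


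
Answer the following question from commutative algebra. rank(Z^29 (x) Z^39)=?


rank(M(x)N) = rank(M)*rank(N)
29*39 = 1131


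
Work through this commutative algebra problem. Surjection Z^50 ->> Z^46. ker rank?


rank(ker) = 50-46 = 4


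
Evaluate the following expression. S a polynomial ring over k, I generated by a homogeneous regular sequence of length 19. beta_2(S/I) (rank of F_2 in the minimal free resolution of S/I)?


Regular sequence => Koszul complex is the minimal free resolution.
Syz_1 minimally generated by Koszul relations f_i*e_j - f_j*e_i (i<j): mu(Syz_1) = beta_2 = C(m,2) = m(m-1)/2
m=19
19*18/2 = 171


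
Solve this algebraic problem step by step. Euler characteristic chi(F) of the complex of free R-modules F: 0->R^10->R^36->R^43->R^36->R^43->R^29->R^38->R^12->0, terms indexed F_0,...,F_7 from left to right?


chi = sum (-1)^i * rank:
(-1)^0*10=10
(-1)^1*36=-36
(-1)^2*43=43
(-1)^3*36=-36
(-1)^4*43=43
(-1)^5*29=-29
(-1)^6*38=38
(-1)^7*12=-12
chi=21


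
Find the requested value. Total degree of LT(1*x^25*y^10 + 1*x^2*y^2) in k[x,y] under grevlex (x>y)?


LT: 1*x^25*y^10
deg_x=25, deg_y=10
Total=25+10=35


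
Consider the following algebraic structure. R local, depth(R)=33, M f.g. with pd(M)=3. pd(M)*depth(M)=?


pd+depth=33
depth=33-3=30
pd*depth=3*30=90


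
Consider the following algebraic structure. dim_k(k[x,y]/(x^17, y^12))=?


Basis: x^i*y^j, i<17, j<12
17*12=204


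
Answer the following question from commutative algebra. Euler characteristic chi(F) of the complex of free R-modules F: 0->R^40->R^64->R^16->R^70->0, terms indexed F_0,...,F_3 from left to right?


chi = sum (-1)^i * rank:
(-1)^0*40=40
(-1)^1*64=-64
(-1)^2*16=16
(-1)^3*70=-70
chi=-78


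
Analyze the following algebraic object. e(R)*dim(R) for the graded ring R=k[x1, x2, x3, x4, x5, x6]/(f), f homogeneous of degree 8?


e(R)=deg(f)=8, dim(R)=6-1=5
e*dim=8*5=40


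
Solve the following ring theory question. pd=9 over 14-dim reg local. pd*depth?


pd+depth=14
depth=14-9=5
pd*depth=9*5=45


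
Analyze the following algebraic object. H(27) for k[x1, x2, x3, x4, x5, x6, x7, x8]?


C(d+n-1,n-1)=C(34,7)=5379616


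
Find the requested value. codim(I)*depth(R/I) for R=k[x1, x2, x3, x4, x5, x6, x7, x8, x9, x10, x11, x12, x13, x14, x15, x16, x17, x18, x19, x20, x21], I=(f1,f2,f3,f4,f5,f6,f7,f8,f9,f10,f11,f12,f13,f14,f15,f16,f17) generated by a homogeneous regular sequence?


codim=17, depth=dim(R/I)=21-17=4
Product=17*4=68


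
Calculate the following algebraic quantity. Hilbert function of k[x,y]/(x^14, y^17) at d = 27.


k[x,y], I = (x^14, y^17), d = 27
Need i < 14 and d-i < 17.
Range: 11 <= i <= 13.
H(27) = 3


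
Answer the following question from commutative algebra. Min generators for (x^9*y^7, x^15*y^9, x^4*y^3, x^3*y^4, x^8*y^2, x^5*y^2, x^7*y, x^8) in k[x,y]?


Remove redundant (divisible by others).
x^8*y^2 redundant.
x^9*y^7 redundant.
x^15*y^9 redundant.
Min: x^8, x^7*y, x^5*y^2, x^4*y^3, x^3*y^4
Count=5


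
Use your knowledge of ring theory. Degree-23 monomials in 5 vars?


C(d+n-1,n-1)=C(27,4)=17550


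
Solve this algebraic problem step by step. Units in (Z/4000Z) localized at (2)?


Local ring = Z/32Z.
phi(32) = 2^4*(2-1) = 16


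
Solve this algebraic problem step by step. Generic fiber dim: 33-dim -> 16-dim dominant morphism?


dim(fiber)=dim(X)-dim(Y)=33-16=17


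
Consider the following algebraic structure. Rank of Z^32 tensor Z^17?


rank(M(x)N) = rank(M)*rank(N)
32*17 = 544


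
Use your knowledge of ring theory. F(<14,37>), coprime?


gcd(14,37)=1 => F=ab-a-b=14*37-14-37=518-51=467


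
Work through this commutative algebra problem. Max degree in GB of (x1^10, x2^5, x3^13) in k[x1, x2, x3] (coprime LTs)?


Pure powers, coprime LTs => already GB.
Degrees: 10, 5, 13
Max=13


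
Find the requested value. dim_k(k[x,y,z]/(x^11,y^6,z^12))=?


Basis: x^iy^jz^k, i<11,j<6,k<12
11*6*12=792


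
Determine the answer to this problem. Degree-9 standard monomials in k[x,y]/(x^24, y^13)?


k[x,y], I = (x^24, y^13), d = 9
Need i < 24 and d-i < 13.
Range: 0 <= i <= 9.
H(9) = 10


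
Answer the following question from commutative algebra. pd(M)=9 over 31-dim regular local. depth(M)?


pd+depth=depth(R)=31
depth=31-9=22


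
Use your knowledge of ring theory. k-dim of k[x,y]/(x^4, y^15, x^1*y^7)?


k[x,y]/I, I = (x^4, y^15, x^1*y^7)
Rect: 4x15=60. Corner: (4-1)x(15-7)=24.
dim = 60-24 = 36


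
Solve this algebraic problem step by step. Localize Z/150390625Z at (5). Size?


5-primary part: 150390625=5^9*77
Size=5^9=1953125


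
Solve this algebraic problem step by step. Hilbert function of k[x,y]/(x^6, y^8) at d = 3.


k[x,y], I = (x^6, y^8), d = 3
Need i < 6 and d-i < 8.
Range: 0 <= i <= 3.
H(3) = 4


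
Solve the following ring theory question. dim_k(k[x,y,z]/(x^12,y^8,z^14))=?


Basis: x^iy^jz^k, i<12,j<8,k<14
12*8*14=1344


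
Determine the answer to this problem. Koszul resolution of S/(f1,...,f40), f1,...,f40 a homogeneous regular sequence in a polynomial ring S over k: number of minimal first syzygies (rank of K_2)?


Regular sequence => Koszul complex is the minimal free resolution.
Syz_1 minimally generated by Koszul relations f_i*e_j - f_j*e_i (i<j): mu(Syz_1) = beta_2 = C(m,2) = m(m-1)/2
m=40
40*39/2 = 780


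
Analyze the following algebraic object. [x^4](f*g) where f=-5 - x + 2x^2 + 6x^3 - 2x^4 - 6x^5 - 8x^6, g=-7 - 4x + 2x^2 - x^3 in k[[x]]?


[x^4] = sum a_i*b_j, i+j=4
  -1*-1=1
  2*2=4
  6*-4=-24
  -2*-7=14
Sum=-5


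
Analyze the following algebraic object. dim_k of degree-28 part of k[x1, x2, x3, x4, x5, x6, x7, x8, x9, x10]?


C(d+n-1,n-1)=C(37,9)=124403620


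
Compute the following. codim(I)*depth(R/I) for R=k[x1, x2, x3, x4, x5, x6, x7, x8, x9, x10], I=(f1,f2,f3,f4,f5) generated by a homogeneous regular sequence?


codim=5, depth=dim(R/I)=10-5=5
Product=5*5=25


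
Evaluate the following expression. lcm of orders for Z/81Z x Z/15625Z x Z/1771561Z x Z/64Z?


Exponent = lcm of the cyclic orders; pairwise coprime => product.
3^4*5^6*11^6*2^6=81*15625*1771561*64=143496441000000


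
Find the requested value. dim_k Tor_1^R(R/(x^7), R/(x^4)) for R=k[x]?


Tor_1(R/I,R/J)=(I cap J)/IJ=(x^7)/(x^11)
dim=11-7=min(7,4)=4


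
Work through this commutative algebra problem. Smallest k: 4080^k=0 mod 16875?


4080^k mod 16875:
k=1: 4080
k=2: 7650
k=3: 10125
k=4: 0
First zero at k = 4


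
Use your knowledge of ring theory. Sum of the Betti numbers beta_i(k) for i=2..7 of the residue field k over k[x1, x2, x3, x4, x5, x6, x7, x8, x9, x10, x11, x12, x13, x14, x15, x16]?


Koszul resolution: beta_i(k)=C(n,i), n=16
C(16,2)=120, C(16,3)=560, C(16,4)=1820, C(16,5)=4368, C(16,6)=8008, C(16,7)=11440
Sum=26316


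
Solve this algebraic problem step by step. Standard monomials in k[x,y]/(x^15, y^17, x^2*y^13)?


k[x,y]/I, I = (x^15, y^17, x^2*y^13)
Rect: 15x17=255. Corner: (15-2)x(17-13)=52.
dim = 255-52 = 203


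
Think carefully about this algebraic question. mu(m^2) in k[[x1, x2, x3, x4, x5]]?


C(n+d-1,d)=C(6,2)=15


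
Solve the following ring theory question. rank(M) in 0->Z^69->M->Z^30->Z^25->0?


Alt sum=0:
(-1)^0*69 + (-1)^1*? + (-1)^2*30 + (-1)^3*25=0
rank(M)=74


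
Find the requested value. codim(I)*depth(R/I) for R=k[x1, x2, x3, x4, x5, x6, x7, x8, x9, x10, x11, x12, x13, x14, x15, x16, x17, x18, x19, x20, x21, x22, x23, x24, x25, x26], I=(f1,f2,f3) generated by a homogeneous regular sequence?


codim=3, depth=dim(R/I)=26-3=23
Product=3*23=69


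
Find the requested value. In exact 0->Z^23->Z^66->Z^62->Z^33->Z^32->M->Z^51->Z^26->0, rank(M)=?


Alt sum=0:
(-1)^0*23 + (-1)^1*66 + (-1)^2*62 + (-1)^3*33 + (-1)^4*32 + (-1)^5*? + (-1)^6*51 + (-1)^7*26=0
rank(M)=43


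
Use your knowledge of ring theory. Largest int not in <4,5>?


gcd(4,5)=1 => F=ab-a-b=4*5-4-5=20-9=11


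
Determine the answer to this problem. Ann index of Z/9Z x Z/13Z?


Exponent = lcm of the cyclic orders; pairwise coprime => product.
3^2*13^1=9*13=117


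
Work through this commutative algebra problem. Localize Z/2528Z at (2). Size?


2-primary part: 2528=2^5*79
Size=2^5=32


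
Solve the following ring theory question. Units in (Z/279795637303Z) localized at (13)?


Local ring = Z/815730721Z.
phi(815730721) = 13^7*(13-1) = 752982204


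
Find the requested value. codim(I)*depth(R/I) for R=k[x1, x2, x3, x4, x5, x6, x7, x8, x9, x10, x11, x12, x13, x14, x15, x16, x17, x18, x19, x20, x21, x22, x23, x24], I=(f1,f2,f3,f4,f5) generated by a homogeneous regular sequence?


codim=5, depth=dim(R/I)=24-5=19
Product=5*19=95


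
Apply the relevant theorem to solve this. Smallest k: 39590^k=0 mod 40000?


39590^k mod 40000:
k=1: 39590
k=2: 8100
k=3: 39000
k=4: 10000
k=5: 20000
k=6: 0
First zero at k = 6


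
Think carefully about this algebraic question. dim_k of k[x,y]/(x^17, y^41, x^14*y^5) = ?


k[x,y]/I, I = (x^17, y^41, x^14*y^5)
Rect: 17x41=697. Corner: (17-14)x(41-5)=108.
dim = 697-108 = 589


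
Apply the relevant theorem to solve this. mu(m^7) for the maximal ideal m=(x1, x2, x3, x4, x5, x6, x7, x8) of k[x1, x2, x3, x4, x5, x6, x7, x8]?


Graded Nakayama: mu(m^d) = dim_k (m^d/m^(d+1)) = #degree-7 monomials in 8 vars
C(n+d-1,d)=C(14,7)=3432


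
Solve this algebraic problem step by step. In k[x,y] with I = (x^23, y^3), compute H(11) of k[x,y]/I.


k[x,y], I = (x^23, y^3), d = 11
Need i < 23 and d-i < 3.
Range: 9 <= i <= 11.
H(11) = 3


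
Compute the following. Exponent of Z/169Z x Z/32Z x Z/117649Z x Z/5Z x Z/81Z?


Exponent = lcm of the cyclic orders; pairwise coprime => product.
13^2*2^5*7^6*5^1*3^4=169*32*117649*5*81=257679545760


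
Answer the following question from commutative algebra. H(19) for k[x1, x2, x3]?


C(d+n-1,n-1)=C(21,2)=210


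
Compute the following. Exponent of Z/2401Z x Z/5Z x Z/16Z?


Exponent = lcm of the cyclic orders; pairwise coprime => product.
7^4*5^1*2^4=2401*5*16=192080


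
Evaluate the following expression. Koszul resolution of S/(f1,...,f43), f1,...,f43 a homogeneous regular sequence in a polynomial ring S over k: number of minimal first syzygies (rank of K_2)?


Regular sequence => Koszul complex is the minimal free resolution.
Syz_1 minimally generated by Koszul relations f_i*e_j - f_j*e_i (i<j): mu(Syz_1) = beta_2 = C(m,2) = m(m-1)/2
m=43
43*42/2 = 903


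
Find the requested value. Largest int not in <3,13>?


gcd(3,13)=1 => F=ab-a-b=3*13-3-13=39-16=23


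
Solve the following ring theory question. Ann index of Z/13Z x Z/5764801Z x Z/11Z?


Exponent = lcm of the cyclic orders; pairwise coprime => product.
13^1*7^8*11^1=13*5764801*11=824366543


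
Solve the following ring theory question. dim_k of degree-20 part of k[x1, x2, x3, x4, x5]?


C(d+n-1,n-1)=C(24,4)=10626


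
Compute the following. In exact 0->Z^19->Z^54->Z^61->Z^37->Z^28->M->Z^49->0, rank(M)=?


Alt sum=0:
(-1)^0*19 + (-1)^1*54 + (-1)^2*61 + (-1)^3*37 + (-1)^4*28 + (-1)^5*? + (-1)^6*49=0
rank(M)=66


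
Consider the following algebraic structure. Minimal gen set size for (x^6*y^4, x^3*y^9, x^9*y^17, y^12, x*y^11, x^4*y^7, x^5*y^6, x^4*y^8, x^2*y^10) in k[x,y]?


Remove redundant (divisible by others).
x^4*y^8 redundant.
x^9*y^17 redundant.
Min: x^6*y^4, x^5*y^6, x^4*y^7, x^3*y^9, x^2*y^10, x*y^11, y^12
Count=7


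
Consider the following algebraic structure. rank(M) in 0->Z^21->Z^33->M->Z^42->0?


Alt sum=0:
(-1)^0*21 + (-1)^1*33 + (-1)^2*? + (-1)^3*42=0
rank(M)=54


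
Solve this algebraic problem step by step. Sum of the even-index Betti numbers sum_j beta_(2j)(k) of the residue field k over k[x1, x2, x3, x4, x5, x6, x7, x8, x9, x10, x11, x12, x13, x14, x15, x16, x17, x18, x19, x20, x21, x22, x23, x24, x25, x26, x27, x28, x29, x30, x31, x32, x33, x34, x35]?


Koszul resolution: beta_i(k)=C(n,i), n=35
sum_even C(35,i) = 2^(n-1) = 2^34 = 17179869184


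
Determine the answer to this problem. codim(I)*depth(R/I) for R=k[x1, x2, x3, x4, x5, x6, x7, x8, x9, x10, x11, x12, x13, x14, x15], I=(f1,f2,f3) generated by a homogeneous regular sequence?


codim=3, depth=dim(R/I)=15-3=12
Product=3*12=36


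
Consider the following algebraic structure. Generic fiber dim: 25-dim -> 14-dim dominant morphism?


dim(fiber)=dim(X)-dim(Y)=25-14=11


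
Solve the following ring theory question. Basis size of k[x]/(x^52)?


Basis: 1,x,...,x^51
dim=52


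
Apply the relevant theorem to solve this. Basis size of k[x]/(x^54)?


Basis: 1,x,...,x^53
dim=54


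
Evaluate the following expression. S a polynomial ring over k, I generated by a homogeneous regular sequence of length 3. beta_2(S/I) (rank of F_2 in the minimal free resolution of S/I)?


Regular sequence => Koszul complex is the minimal free resolution.
Syz_1 minimally generated by Koszul relations f_i*e_j - f_j*e_i (i<j): mu(Syz_1) = beta_2 = C(m,2) = m(m-1)/2
m=3
3*2/2 = 3


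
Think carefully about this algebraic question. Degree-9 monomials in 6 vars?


C(d+n-1,n-1)=C(14,5)=2002


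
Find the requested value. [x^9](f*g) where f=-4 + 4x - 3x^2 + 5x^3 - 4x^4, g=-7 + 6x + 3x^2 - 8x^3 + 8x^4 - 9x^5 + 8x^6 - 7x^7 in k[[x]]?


[x^9] = sum a_i*b_j, i+j=9
  -3*-7=21
  5*8=40
  -4*-9=36
Sum=97


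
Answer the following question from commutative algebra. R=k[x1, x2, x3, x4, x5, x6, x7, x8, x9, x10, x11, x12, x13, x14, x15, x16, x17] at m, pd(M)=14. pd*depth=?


pd+depth=17
depth=17-14=3
pd*depth=14*3=42


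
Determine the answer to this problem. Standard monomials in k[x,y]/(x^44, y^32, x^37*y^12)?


k[x,y]/I, I = (x^44, y^32, x^37*y^12)
Rect: 44x32=1408. Corner: (44-37)x(32-12)=140.
dim = 1408-140 = 1268


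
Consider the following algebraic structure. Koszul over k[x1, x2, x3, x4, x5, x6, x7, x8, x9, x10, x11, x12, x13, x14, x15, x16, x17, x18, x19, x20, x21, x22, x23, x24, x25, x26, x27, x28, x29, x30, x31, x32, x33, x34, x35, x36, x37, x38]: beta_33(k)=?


C(n,i)=C(38,33)=501942


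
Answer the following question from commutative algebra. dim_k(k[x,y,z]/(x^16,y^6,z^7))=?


Basis: x^iy^jz^k, i<16,j<6,k<7
16*6*7=672


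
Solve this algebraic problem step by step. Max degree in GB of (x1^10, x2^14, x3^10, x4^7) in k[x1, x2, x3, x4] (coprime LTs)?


Pure powers, coprime LTs => already GB.
Degrees: 10, 14, 10, 7
Max=14


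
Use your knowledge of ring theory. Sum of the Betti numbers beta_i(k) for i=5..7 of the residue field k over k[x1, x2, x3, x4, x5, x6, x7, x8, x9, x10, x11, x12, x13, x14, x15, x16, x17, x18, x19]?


Koszul resolution: beta_i(k)=C(n,i), n=19
C(19,5)=11628, C(19,6)=27132, C(19,7)=50388
Sum=89148


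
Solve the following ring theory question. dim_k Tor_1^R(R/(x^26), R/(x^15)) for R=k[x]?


Tor_1(R/I,R/J)=(I cap J)/IJ=(x^26)/(x^41)
dim=41-26=min(26,15)=15


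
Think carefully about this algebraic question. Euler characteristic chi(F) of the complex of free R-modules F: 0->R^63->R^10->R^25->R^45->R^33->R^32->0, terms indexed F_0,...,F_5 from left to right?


chi = sum (-1)^i * rank:
(-1)^0*63=63
(-1)^1*10=-10
(-1)^2*25=25
(-1)^3*45=-45
(-1)^4*33=33
(-1)^5*32=-32
chi=34


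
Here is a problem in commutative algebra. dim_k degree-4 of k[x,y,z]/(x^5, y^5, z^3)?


Need i<5, j<5, k<3 with i+j+k=4.
For each i, j ranges over max(0,4-i-2)..min(4,4-i):
  i=0: j in [2,4] -> 3
  i=1: j in [1,3] -> 3
  i=2: j in [0,2] -> 3
  i=3: j in [0,1] -> 2
  i=4: j in [0,0] -> 1
H(4) = 3+3+3+2+1 = 12


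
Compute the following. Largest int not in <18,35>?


gcd(18,35)=1 => F=ab-a-b=18*35-18-35=630-53=577


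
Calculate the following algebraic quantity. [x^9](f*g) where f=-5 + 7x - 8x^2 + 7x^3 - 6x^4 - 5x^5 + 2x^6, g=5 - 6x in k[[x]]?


[x^9] = sum a_i*b_j, i+j=9
Sum=0


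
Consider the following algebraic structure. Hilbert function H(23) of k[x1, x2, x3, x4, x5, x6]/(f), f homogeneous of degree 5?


C(28,5)-C(23,5)=98280-33649=64631


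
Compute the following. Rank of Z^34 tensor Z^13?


rank(M(x)N) = rank(M)*rank(N)
34*13 = 442


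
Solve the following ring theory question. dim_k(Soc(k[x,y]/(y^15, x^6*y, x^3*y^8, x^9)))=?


Socle = ann(m) = span of standard monomials u with x*u, y*u in I (staircase corners).
Minimal generators: x^9, x^6*y, x^3*y^8, y^15
Corners: x^2y^14, x^5y^7, x^8
Socle dim=3


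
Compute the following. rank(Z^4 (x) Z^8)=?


rank(M(x)N) = rank(M)*rank(N)
4*8 = 32


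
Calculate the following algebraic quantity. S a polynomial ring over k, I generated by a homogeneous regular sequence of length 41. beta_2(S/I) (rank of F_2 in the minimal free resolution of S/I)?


Regular sequence => Koszul complex is the minimal free resolution.
Syz_1 minimally generated by Koszul relations f_i*e_j - f_j*e_i (i<j): mu(Syz_1) = beta_2 = C(m,2) = m(m-1)/2
m=41
41*40/2 = 820


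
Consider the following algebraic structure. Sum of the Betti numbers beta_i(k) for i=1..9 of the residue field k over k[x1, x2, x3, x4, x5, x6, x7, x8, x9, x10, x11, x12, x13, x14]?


Koszul resolution: beta_i(k)=C(n,i), n=14
C(14,1)=14, C(14,2)=91, C(14,3)=364, C(14,4)=1001, C(14,5)=2002, C(14,6)=3003, C(14,7)=3432, C(14,8)=3003, C(14,9)=2002
Sum=14912


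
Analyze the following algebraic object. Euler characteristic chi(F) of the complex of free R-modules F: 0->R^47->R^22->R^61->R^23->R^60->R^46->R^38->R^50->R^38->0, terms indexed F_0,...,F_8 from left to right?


chi = sum (-1)^i * rank:
(-1)^0*47=47
(-1)^1*22=-22
(-1)^2*61=61
(-1)^3*23=-23
(-1)^4*60=60
(-1)^5*46=-46
(-1)^6*38=38
(-1)^7*50=-50
(-1)^8*38=38
chi=103


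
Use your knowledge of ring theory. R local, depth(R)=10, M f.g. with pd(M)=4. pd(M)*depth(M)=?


pd+depth=10
depth=10-4=6
pd*depth=4*6=24


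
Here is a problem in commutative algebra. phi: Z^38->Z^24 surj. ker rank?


rank(ker) = 38-24 = 14


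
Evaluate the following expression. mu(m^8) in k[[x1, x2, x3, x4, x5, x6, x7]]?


C(n+d-1,d)=C(14,8)=3003


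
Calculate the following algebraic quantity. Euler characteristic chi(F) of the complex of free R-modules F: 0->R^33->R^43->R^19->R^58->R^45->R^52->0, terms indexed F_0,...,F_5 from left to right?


chi = sum (-1)^i * rank:
(-1)^0*33=33
(-1)^1*43=-43
(-1)^2*19=19
(-1)^3*58=-58
(-1)^4*45=45
(-1)^5*52=-52
chi=-56


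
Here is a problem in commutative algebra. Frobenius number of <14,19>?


gcd(14,19)=1 => F=ab-a-b=14*19-14-19=266-33=233


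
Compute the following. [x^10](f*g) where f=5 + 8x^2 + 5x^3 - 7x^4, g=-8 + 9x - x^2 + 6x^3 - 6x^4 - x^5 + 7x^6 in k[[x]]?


[x^10] = sum a_i*b_j, i+j=10
  -7*7=-49
Sum=-49


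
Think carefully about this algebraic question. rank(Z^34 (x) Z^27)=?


rank(M(x)N) = rank(M)*rank(N)
34*27 = 918


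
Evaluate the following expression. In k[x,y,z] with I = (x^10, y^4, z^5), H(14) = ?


Need i<10, j<4, k<5 with i+j+k=14.
For each i, j ranges over max(0,14-i-4)..min(3,14-i):
  i=0: j in [10,3] -> 0
  i=1: j in [9,3] -> 0
  i=2: j in [8,3] -> 0
  i=3: j in [7,3] -> 0
  i=4: j in [6,3] -> 0
  i=5: j in [5,3] -> 0
  i=6: j in [4,3] -> 0
  i=7: j in [3,3] -> 1
  i=8: j in [2,3] -> 2
  i=9: j in [1,3] -> 3
H(14) = 0+0+0+0+0+0+0+1+2+3 = 6


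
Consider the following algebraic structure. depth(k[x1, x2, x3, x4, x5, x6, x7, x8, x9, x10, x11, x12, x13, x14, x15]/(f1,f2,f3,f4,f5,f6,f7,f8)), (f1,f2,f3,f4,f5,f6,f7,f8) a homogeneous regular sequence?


depth(R)=15
depth(R/I)=15-8=7


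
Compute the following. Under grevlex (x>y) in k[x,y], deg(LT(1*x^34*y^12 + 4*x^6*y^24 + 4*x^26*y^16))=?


LT: 1*x^34*y^12
deg_x=34, deg_y=12
Total=34+12=46


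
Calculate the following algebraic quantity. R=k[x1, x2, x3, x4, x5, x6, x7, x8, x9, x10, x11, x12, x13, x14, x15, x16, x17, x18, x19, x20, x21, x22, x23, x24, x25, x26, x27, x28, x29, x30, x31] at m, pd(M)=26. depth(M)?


pd+depth=depth(R)=31
depth=31-26=5


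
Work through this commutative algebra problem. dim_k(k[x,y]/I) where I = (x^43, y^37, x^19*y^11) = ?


k[x,y]/I, I = (x^43, y^37, x^19*y^11)
Rect: 43x37=1591. Corner: (43-19)x(37-11)=624.
dim = 1591-624 = 967


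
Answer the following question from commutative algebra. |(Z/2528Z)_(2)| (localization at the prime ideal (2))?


2-primary part: 2528=2^5*79
Size=2^5=32


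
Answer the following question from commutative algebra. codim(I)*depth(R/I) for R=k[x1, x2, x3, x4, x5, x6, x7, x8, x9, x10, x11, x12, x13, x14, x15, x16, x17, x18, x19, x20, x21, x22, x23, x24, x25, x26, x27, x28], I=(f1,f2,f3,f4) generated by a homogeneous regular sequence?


codim=4, depth=dim(R/I)=28-4=24
Product=4*24=96


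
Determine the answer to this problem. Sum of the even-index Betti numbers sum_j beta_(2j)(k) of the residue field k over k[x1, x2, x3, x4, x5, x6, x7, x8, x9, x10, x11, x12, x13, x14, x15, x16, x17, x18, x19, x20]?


Koszul resolution: beta_i(k)=C(n,i), n=20
sum_even C(20,i) = 2^(n-1) = 2^19 = 524288


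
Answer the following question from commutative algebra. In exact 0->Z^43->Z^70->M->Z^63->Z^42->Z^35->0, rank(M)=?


Alt sum=0:
(-1)^0*43 + (-1)^1*70 + (-1)^2*? + (-1)^3*63 + (-1)^4*42 + (-1)^5*35=0
rank(M)=83


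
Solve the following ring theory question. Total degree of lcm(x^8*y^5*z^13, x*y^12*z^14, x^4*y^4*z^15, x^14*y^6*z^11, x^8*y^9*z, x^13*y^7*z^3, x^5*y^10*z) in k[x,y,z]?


lcm = componentwise max:
x: max(8,1,4,14,8,13,5)=14
y: max(5,12,4,6,9,7,10)=12
z: max(13,14,15,11,1,3,1)=15
Total=14+12+15=41


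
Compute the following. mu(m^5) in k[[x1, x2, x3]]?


C(n+d-1,d)=C(7,5)=21


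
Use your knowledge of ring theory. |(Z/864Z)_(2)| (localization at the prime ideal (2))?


2-primary part: 864=2^5*27
Size=2^5=32


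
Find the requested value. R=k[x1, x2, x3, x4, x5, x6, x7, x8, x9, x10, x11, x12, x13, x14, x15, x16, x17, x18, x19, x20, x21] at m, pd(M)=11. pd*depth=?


pd+depth=21
depth=21-11=10
pd*depth=11*10=110


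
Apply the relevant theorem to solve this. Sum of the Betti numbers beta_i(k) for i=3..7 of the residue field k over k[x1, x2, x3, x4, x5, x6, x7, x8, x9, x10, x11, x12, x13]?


Koszul resolution: beta_i(k)=C(n,i), n=13
C(13,3)=286, C(13,4)=715, C(13,5)=1287, C(13,6)=1716, C(13,7)=1716
Sum=5720


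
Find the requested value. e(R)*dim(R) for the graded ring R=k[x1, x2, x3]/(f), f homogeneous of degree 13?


e(R)=deg(f)=13, dim(R)=3-1=2
e*dim=13*2=26


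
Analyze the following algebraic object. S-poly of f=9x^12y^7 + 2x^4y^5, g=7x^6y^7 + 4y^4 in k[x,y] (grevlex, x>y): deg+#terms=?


LT(f)=9x^12y^7, LT(g)=7x^6y^7
lcm(LM)=x^12y^7
S(f,g) (scaled by 63 to clear denominators) = 7*f - 9x^6*g = -36x^6y^4 + 14x^4y^5
2 terms, deg 10.
10+2=12


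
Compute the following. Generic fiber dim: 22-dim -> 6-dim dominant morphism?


dim(fiber)=dim(X)-dim(Y)=22-6=16


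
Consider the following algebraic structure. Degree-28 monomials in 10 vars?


C(d+n-1,n-1)=C(37,9)=124403620


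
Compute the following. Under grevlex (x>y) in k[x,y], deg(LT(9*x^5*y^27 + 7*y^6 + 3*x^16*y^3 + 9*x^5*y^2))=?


LT: 9*x^5*y^27
deg_x=5, deg_y=27
Total=5+27=32


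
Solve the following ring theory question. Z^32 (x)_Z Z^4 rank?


rank(M(x)N) = rank(M)*rank(N)
32*4 = 128


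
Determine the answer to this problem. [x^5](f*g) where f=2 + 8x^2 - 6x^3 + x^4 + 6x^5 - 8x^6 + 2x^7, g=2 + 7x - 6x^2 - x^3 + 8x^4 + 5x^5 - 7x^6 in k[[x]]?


[x^5] = sum a_i*b_j, i+j=5
  2*5=10
  8*-1=-8
  -6*-6=36
  1*7=7
  6*2=12
Sum=57


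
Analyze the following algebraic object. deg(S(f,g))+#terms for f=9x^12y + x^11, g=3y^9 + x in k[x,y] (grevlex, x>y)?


LT(f)=9x^12y, LT(g)=3y^9
lcm(LM)=x^12y^9
S(f,g) (scaled by 27 to clear denominators) = 3y^8*f - 9x^12*g = 3x^11y^8 - 9x^13
2 terms, deg 19.
19+2=21


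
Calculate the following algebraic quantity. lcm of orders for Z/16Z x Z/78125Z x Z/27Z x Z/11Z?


Exponent = lcm of the cyclic orders; pairwise coprime => product.
2^4*5^7*3^3*11^1=16*78125*27*11=371250000


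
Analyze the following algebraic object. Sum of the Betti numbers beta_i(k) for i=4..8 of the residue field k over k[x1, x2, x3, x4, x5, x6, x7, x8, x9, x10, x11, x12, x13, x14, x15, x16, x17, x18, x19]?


Koszul resolution: beta_i(k)=C(n,i), n=19
C(19,4)=3876, C(19,5)=11628, C(19,6)=27132, C(19,7)=50388, C(19,8)=75582
Sum=168606


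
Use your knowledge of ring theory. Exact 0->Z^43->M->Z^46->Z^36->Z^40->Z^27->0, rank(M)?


Alt sum=0:
(-1)^0*43 + (-1)^1*? + (-1)^2*46 + (-1)^3*36 + (-1)^4*40 + (-1)^5*27=0
rank(M)=66


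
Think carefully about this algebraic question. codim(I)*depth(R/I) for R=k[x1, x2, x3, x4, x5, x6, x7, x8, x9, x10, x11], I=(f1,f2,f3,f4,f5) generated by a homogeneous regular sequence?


codim=5, depth=dim(R/I)=11-5=6
Product=5*6=30


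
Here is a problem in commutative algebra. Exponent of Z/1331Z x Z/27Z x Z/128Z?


Exponent = lcm of the cyclic orders; pairwise coprime => product.
11^3*3^3*2^7=1331*27*128=4599936


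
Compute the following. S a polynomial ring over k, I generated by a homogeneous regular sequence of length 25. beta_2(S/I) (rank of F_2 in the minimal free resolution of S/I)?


Regular sequence => Koszul complex is the minimal free resolution.
Syz_1 minimally generated by Koszul relations f_i*e_j - f_j*e_i (i<j): mu(Syz_1) = beta_2 = C(m,2) = m(m-1)/2
m=25
25*24/2 = 300


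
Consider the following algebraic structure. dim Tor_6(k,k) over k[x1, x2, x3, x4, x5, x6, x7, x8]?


Koszul: C(n,i)=C(8,6)=28


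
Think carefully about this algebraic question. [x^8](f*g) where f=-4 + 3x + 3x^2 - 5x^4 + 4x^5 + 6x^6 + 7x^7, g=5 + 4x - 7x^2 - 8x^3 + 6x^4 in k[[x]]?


[x^8] = sum a_i*b_j, i+j=8
  -5*6=-30
  4*-8=-32
  6*-7=-42
  7*4=28
Sum=-76


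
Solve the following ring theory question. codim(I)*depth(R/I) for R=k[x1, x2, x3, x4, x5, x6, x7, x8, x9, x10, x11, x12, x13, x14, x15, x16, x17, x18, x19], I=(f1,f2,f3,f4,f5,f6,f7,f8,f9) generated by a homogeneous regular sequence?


codim=9, depth=dim(R/I)=19-9=10
Product=9*10=90


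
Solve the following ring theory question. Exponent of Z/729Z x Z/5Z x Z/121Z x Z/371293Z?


Exponent = lcm of the cyclic orders; pairwise coprime => product.
3^6*5^1*11^2*13^5=729*5*121*371293=163756921185


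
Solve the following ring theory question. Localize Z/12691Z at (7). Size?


7-primary part: 12691=7^3*37
Size=7^3=343


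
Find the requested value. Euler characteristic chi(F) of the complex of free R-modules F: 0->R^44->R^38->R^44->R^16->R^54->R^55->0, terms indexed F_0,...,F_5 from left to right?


chi = sum (-1)^i * rank:
(-1)^0*44=44
(-1)^1*38=-38
(-1)^2*44=44
(-1)^3*16=-16
(-1)^4*54=54
(-1)^5*55=-55
chi=33


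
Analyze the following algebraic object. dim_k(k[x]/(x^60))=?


Basis: 1,x,...,x^59
dim=60


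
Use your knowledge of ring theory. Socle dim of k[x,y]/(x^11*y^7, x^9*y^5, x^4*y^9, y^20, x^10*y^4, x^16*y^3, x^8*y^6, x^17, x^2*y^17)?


Socle = ann(m) = span of standard monomials u with x*u, y*u in I (staircase corners).
Redundant generators: x^11*y^7
Minimal generators: x^17, x^16*y^3, x^10*y^4, x^9*y^5, x^8*y^6, x^4*y^9, x^2*y^17, y^20
Corners: xy^19, x^3y^16, x^7y^8, x^8y^5, x^9y^4, x^15y^3, x^16y^2
Socle dim=7


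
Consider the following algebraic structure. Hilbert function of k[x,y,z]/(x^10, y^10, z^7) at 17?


Need i<10, j<10, k<7 with i+j+k=17.
For each i, j ranges over max(0,17-i-6)..min(9,17-i):
  i=0: j in [11,9] -> 0
  i=1: j in [10,9] -> 0
  i=2: j in [9,9] -> 1
  i=3: j in [8,9] -> 2
  i=4: j in [7,9] -> 3
  i=5: j in [6,9] -> 4
  i=6: j in [5,9] -> 5
  i=7: j in [4,9] -> 6
  i=8: j in [3,9] -> 7
  i=9: j in [2,8] -> 7
H(17) = 0+0+1+2+3+4+5+6+7+7 = 35


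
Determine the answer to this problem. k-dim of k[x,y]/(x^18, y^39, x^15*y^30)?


k[x,y]/I, I = (x^18, y^39, x^15*y^30)
Rect: 18x39=702. Corner: (18-15)x(39-30)=27.
dim = 702-27 = 675


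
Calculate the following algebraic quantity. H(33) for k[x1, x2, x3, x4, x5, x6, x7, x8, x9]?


C(d+n-1,n-1)=C(41,8)=95548245


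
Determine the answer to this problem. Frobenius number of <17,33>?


gcd(17,33)=1 => F=ab-a-b=17*33-17-33=561-50=511


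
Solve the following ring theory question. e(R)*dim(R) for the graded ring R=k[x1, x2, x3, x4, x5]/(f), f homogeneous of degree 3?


e(R)=deg(f)=3, dim(R)=5-1=4
e*dim=3*4=12


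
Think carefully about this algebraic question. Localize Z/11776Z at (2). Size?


2-primary part: 11776=2^9*23
Size=2^9=512


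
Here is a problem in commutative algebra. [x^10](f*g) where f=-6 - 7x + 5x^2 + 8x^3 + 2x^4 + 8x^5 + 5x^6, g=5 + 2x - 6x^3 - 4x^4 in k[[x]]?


[x^10] = sum a_i*b_j, i+j=10
  5*-4=-20
Sum=-20


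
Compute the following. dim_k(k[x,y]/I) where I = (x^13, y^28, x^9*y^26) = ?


k[x,y]/I, I = (x^13, y^28, x^9*y^26)
Rect: 13x28=364. Corner: (13-9)x(28-26)=8.
dim = 364-8 = 356


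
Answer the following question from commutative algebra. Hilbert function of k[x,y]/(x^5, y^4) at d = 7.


k[x,y], I = (x^5, y^4), d = 7
Need i < 5 and d-i < 4.
Range: 4 <= i <= 4.
H(7) = 1


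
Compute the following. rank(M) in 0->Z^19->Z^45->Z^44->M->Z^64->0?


Alt sum=0:
(-1)^0*19 + (-1)^1*45 + (-1)^2*44 + (-1)^3*? + (-1)^4*64=0
rank(M)=82


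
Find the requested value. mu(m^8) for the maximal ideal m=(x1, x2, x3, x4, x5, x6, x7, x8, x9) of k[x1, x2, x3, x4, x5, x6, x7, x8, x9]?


Graded Nakayama: mu(m^d) = dim_k (m^d/m^(d+1)) = #degree-8 monomials in 9 vars
C(n+d-1,d)=C(16,8)=12870


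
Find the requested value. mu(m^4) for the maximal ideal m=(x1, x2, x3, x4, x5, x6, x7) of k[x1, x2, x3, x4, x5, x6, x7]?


Graded Nakayama: mu(m^d) = dim_k (m^d/m^(d+1)) = #degree-4 monomials in 7 vars
C(n+d-1,d)=C(10,4)=210


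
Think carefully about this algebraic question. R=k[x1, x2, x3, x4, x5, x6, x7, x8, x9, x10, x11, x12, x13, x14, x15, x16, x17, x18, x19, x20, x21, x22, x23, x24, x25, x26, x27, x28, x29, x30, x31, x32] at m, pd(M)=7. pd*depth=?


pd+depth=32
depth=32-7=25
pd*depth=7*25=175


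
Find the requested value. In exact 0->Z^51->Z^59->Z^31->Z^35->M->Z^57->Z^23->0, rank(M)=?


Alt sum=0:
(-1)^0*51 + (-1)^1*59 + (-1)^2*31 + (-1)^3*35 + (-1)^4*? + (-1)^5*57 + (-1)^6*23=0
rank(M)=46


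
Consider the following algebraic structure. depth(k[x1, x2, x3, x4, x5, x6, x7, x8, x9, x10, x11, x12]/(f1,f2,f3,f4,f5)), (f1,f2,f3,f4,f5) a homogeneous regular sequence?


depth(R)=12
depth(R/I)=12-5=7


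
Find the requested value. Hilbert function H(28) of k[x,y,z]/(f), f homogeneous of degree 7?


C(30,2)-C(23,2)=435-253=182


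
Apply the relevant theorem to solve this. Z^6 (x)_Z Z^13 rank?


rank(M(x)N) = rank(M)*rank(N)
6*13 = 78


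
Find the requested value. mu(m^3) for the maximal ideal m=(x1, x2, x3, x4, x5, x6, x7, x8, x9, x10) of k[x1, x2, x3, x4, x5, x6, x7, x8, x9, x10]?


Graded Nakayama: mu(m^d) = dim_k (m^d/m^(d+1)) = #degree-3 monomials in 10 vars
C(n+d-1,d)=C(12,3)=220


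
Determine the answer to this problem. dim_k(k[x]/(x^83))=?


Basis: 1,x,...,x^82
dim=83


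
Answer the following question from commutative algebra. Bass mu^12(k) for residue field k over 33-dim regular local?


C(n,i)=C(33,12)=354817320


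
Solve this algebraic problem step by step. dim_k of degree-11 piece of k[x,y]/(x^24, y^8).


k[x,y], I = (x^24, y^8), d = 11
Need i < 24 and d-i < 8.
Range: 4 <= i <= 11.
H(11) = 8


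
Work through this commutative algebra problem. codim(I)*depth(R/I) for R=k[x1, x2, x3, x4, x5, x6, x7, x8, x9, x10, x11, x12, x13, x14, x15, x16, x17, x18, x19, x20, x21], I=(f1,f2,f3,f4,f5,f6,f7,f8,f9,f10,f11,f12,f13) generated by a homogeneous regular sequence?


codim=13, depth=dim(R/I)=21-13=8
Product=13*8=104


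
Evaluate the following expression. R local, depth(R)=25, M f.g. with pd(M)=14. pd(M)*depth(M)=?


pd+depth=25
depth=25-14=11
pd*depth=14*11=154


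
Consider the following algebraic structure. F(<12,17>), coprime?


gcd(12,17)=1 => F=ab-a-b=12*17-12-17=204-29=175


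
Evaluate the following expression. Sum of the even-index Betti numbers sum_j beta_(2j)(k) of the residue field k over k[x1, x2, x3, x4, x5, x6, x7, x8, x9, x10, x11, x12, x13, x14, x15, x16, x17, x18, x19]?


Koszul resolution: beta_i(k)=C(n,i), n=19
sum_even C(19,i) = 2^(n-1) = 2^18 = 262144


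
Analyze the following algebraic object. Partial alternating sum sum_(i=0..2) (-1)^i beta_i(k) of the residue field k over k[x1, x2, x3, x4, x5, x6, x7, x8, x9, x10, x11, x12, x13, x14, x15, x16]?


Koszul resolution: beta_i(k)=C(n,i), n=16
sum_(i=0..p) (-1)^i C(n,i) = (-1)^p C(n-1,p)
(-1)^2*C(15,2) = (-1)^2*105 = 105


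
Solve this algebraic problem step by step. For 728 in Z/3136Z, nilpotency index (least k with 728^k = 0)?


728^k mod 3136:
k=1: 728
k=2: 0
First zero at k = 2


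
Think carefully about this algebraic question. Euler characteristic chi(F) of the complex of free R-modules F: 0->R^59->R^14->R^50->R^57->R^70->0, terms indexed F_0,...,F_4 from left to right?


chi = sum (-1)^i * rank:
(-1)^0*59=59
(-1)^1*14=-14
(-1)^2*50=50
(-1)^3*57=-57
(-1)^4*70=70
chi=108


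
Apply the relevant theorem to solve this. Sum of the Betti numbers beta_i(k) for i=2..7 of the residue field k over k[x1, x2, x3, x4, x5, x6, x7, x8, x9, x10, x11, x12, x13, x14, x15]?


Koszul resolution: beta_i(k)=C(n,i), n=15
C(15,2)=105, C(15,3)=455, C(15,4)=1365, C(15,5)=3003, C(15,6)=5005, C(15,7)=6435
Sum=16368


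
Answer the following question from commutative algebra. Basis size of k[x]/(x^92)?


Basis: 1,x,...,x^91
dim=92


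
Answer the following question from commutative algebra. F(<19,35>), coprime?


gcd(19,35)=1 => F=ab-a-b=19*35-19-35=665-54=611


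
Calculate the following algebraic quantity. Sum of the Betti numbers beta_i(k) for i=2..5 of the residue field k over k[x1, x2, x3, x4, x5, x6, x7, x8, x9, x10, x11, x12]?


Koszul resolution: beta_i(k)=C(n,i), n=12
C(12,2)=66, C(12,3)=220, C(12,4)=495, C(12,5)=792
Sum=1573


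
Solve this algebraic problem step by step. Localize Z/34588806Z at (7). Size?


7-primary part: 34588806=7^8*6
Size=7^8=5764801


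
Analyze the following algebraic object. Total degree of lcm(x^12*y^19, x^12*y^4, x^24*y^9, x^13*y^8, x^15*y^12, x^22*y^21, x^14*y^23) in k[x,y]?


lcm = componentwise max:
x: max(12,12,24,13,15,22,14)=24
y: max(19,4,9,8,12,21,23)=23
Total=24+23=47


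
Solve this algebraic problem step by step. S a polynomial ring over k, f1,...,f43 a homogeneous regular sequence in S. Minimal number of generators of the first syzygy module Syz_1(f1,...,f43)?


Regular sequence => Koszul complex is the minimal free resolution.
Syz_1 minimally generated by Koszul relations f_i*e_j - f_j*e_i (i<j): mu(Syz_1) = beta_2 = C(m,2) = m(m-1)/2
m=43
43*42/2 = 903


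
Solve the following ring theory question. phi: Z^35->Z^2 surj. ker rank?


rank(ker) = 35-2 = 33


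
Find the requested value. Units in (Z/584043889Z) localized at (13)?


Local ring = Z/4826809Z.
phi(4826809) = 13^5*(13-1) = 4455516


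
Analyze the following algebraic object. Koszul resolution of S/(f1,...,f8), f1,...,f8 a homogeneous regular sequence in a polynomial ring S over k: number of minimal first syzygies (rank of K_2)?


Regular sequence => Koszul complex is the minimal free resolution.
Syz_1 minimally generated by Koszul relations f_i*e_j - f_j*e_i (i<j): mu(Syz_1) = beta_2 = C(m,2) = m(m-1)/2
m=8
8*7/2 = 28


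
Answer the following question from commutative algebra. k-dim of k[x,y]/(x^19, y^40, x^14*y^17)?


k[x,y]/I, I = (x^19, y^40, x^14*y^17)
Rect: 19x40=760. Corner: (19-14)x(40-17)=115.
dim = 760-115 = 645


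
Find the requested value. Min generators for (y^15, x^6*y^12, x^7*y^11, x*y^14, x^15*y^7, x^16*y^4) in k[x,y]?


Remove redundant (divisible by others).
Min: x^16*y^4, x^15*y^7, x^7*y^11, x^6*y^12, x*y^14, y^15
Count=6


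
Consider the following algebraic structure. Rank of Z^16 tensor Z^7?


rank(M(x)N) = rank(M)*rank(N)
16*7 = 112


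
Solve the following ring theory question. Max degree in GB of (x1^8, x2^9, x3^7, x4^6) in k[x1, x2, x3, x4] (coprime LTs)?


Pure powers, coprime LTs => already GB.
Degrees: 8, 9, 7, 6
Max=9


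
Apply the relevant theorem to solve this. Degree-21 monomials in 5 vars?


C(d+n-1,n-1)=C(25,4)=12650


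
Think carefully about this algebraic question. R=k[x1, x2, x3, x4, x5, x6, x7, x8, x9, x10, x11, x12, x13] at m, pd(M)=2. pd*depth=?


pd+depth=13
depth=13-2=11
pd*depth=2*11=22


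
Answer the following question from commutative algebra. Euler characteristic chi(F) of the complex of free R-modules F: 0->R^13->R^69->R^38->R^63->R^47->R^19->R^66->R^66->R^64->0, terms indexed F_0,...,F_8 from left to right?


chi = sum (-1)^i * rank:
(-1)^0*13=13
(-1)^1*69=-69
(-1)^2*38=38
(-1)^3*63=-63
(-1)^4*47=47
(-1)^5*19=-19
(-1)^6*66=66
(-1)^7*66=-66
(-1)^8*64=64
chi=11


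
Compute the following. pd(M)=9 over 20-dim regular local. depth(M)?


pd+depth=depth(R)=20
depth=20-9=11


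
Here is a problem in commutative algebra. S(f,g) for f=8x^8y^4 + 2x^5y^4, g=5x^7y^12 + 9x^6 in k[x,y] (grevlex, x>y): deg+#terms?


LT(f)=8x^8y^4, LT(g)=5x^7y^12
lcm(LM)=x^8y^12
S(f,g) (scaled by 40 to clear denominators) = 5y^8*f - 8x*g = 10x^5y^12 - 72x^7
2 terms, deg 17.
17+2=19


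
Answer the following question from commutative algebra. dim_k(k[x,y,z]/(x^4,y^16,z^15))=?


Basis: x^iy^jz^k, i<4,j<16,k<15
4*16*15=960


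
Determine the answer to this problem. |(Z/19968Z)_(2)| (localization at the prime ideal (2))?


2-primary part: 19968=2^9*39
Size=2^9=512


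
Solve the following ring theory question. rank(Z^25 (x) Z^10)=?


rank(M(x)N) = rank(M)*rank(N)
25*10 = 250


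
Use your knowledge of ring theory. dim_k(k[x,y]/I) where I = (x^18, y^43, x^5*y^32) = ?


k[x,y]/I, I = (x^18, y^43, x^5*y^32)
Rect: 18x43=774. Corner: (18-5)x(43-32)=143.
dim = 774-143 = 631


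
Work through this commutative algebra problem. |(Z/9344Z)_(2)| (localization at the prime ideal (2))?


2-primary part: 9344=2^7*73
Size=2^7=128


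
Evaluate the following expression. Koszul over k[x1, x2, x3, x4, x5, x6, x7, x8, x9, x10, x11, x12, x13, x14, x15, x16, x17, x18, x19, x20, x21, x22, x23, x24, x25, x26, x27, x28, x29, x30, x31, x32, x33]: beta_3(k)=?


C(n,i)=C(33,3)=5456


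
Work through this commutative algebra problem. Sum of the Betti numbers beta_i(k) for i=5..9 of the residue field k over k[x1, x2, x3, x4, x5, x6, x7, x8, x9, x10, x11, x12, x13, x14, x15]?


Koszul resolution: beta_i(k)=C(n,i), n=15
C(15,5)=3003, C(15,6)=5005, C(15,7)=6435, C(15,8)=6435, C(15,9)=5005
Sum=25883


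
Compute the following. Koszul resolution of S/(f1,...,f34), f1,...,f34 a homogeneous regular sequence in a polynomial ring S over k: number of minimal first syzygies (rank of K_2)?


Regular sequence => Koszul complex is the minimal free resolution.
Syz_1 minimally generated by Koszul relations f_i*e_j - f_j*e_i (i<j): mu(Syz_1) = beta_2 = C(m,2) = m(m-1)/2
m=34
34*33/2 = 561
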